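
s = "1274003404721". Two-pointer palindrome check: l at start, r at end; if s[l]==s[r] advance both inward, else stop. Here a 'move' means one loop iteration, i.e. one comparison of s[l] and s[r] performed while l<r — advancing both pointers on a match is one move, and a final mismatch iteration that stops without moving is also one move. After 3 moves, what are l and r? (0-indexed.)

l=3, r=9

[0,12] '1'=='1' → l++,r--
[1,11] '2'=='2' → l++,r--
[2,10] '7'=='7' → l++,r--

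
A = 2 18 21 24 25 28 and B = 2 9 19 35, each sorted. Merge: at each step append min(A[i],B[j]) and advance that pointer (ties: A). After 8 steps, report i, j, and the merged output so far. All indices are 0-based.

i=5, j=3, merged so far=[2, 2, 9, 18, 19, 21, 24, 25]

[i=0,j=0] A[i]=2<=B[j]=2 take 2 → i++
[i=1,j=0] A[i]=18>B[j]=2 take 2 → j++
[i=1,j=1] A[i]=18>B[j]=9 take 9 → j++
[i=1,j=2] A[i]=18<=B[j]=19 take 18 → i++
[i=2,j=2] A[i]=21>B[j]=19 take 19 → j++
[i=2,j=3] A[i]=21<=B[j]=35 take 21 → i++
[i=3,j=3] A[i]=24<=B[j]=35 take 24 → i++
[i=4,j=3] A[i]=25<=B[j]=35 take 25 → i++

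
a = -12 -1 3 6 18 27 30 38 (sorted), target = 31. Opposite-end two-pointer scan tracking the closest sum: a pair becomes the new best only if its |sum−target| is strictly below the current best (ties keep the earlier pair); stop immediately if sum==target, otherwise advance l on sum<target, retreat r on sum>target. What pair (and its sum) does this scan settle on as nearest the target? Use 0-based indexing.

pair (3, 27) with sum 30 (|Δ|=1)

[0,7] -12+38=26 d=5 * → l++
[1,7] -1+38=37 d=6 → r--
[1,6] -1+30=29 d=2 * → l++
[2,6] 3+30=33 d=2 → r--
[2,5] 3+27=30 d=1 * → l++
[3,5] 6+27=33 d=2 → r--
[3,4] 6+18=24 d=7 → l++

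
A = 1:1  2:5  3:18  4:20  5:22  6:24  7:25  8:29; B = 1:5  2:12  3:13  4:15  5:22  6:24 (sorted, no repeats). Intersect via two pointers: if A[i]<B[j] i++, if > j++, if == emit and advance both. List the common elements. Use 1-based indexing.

i=1 j=1: 1<5, i++
i=2 j=1: 5==5 emit, i++,j++
i=3 j=2: 18>12, j++
i=3 j=3: 18>13, j++
i=3 j=4: 18>15, j++
i=3 j=5: 18<22, i++
i=4 j=5: 20<22, i++
i=5 j=5: 22==22 emit, i++,j++
i=6 j=6: 24==24 emit, i++,j++

intersection = [5, 22, 24]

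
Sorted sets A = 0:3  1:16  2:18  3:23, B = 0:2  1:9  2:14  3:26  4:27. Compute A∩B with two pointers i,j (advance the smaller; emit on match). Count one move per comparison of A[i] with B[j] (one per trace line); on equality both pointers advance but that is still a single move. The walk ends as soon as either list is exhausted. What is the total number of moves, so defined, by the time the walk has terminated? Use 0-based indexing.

i=0 j=0: 3>2, j++
i=0 j=1: 3<9, i++
i=1 j=1: 16>9, j++
i=1 j=2: 16>14, j++
i=1 j=3: 16<26, i++
i=2 j=3: 18<26, i++
i=3 j=3: 23<26, i++

7 moves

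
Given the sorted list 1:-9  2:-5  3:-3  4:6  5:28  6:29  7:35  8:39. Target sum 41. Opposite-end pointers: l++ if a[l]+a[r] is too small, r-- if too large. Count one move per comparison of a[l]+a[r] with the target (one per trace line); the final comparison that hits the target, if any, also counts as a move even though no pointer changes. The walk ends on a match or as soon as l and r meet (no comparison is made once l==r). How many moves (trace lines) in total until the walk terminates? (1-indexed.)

5 moves

l=1 r=8: -9+39=30 <41, l++
l=2 r=8: -5+39=34 <41, l++
l=3 r=8: -3+39=36 <41, l++
l=4 r=8: 6+39=45 >41, r--
l=4 r=7: 6+35=41, found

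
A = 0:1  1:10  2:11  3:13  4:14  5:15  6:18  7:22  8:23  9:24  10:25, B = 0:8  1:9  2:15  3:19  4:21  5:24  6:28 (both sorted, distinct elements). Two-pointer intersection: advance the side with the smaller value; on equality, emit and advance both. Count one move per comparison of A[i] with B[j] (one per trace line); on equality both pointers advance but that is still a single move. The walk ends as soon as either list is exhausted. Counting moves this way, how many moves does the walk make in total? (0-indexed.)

15 moves

[i=0,j=0] 1<8 → i++
[i=1,j=0] 10>8 → j++
[i=1,j=1] 10>9 → j++
[i=1,j=2] 10<15 → i++
[i=2,j=2] 11<15 → i++
[i=3,j=2] 13<15 → i++
[i=4,j=2] 14<15 → i++
[i=5,j=2] 15==15 emit → i++,j++
[i=6,j=3] 18<19 → i++
[i=7,j=3] 22>19 → j++
[i=7,j=4] 22>21 → j++
[i=7,j=5] 22<24 → i++
[i=8,j=5] 23<24 → i++
[i=9,j=5] 24==24 emit → i++,j++
[i=10,j=6] 25<28 → i++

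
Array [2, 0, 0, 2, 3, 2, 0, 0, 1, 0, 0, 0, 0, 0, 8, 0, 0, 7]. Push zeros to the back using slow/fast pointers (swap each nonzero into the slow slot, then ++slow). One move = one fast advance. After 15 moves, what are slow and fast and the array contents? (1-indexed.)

slow=1 fast=1: a[fast]=2≠0 swap→a[1]=2, slow++,fast++
slow=2 fast=2: a[fast]=0, fast++
slow=2 fast=3: a[fast]=0, fast++
slow=2 fast=4: a[fast]=2≠0 swap→a[2]=2, slow++,fast++
slow=3 fast=5: a[fast]=3≠0 swap→a[3]=3, slow++,fast++
slow=4 fast=6: a[fast]=2≠0 swap→a[4]=2, slow++,fast++
slow=5 fast=7: a[fast]=0, fast++
slow=5 fast=8: a[fast]=0, fast++
slow=5 fast=9: a[fast]=1≠0 swap→a[5]=1, slow++,fast++
slow=6 fast=10: a[fast]=0, fast++
slow=6 fast=11: a[fast]=0, fast++
slow=6 fast=12: a[fast]=0, fast++
slow=6 fast=13: a[fast]=0, fast++
slow=6 fast=14: a[fast]=0, fast++
slow=6 fast=15: a[fast]=8≠0 swap→a[6]=8, slow++,fast++

slow=7, fast=16, a=[2, 2, 3, 2, 1, 8, 0, 0, 0, 0, 0, 0, 0, 0, 0, 0, 0, 7]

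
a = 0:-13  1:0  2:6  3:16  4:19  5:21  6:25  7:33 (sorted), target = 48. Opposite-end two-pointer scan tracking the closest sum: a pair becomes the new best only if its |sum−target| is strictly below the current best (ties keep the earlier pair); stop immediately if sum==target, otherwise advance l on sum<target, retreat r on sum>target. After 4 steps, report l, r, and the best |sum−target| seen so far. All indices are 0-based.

l=0 r=7: -13+33=20 d=28 *, l++
l=1 r=7: 0+33=33 d=15 *, l++
l=2 r=7: 6+33=39 d=9 *, l++
l=3 r=7: 16+33=49 d=1 *, r--

l=3, r=6, best |Δ|=1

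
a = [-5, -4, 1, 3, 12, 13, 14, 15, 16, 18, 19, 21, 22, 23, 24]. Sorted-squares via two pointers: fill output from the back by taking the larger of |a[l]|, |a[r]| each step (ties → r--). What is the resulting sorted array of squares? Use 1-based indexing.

[1, 9, 16, 25, 144, 169, 196, 225, 256, 324, 361, 441, 484, 529, 576]

[1,15] |-5|<=|24| out[15]=576 → r--
[1,14] |-5|<=|23| out[14]=529 → r--
[1,13] |-5|<=|22| out[13]=484 → r--
[1,12] |-5|<=|21| out[12]=441 → r--
[1,11] |-5|<=|19| out[11]=361 → r--
[1,10] |-5|<=|18| out[10]=324 → r--
[1,9] |-5|<=|16| out[9]=256 → r--
[1,8] |-5|<=|15| out[8]=225 → r--
[1,7] |-5|<=|14| out[7]=196 → r--
[1,6] |-5|<=|13| out[6]=169 → r--
[1,5] |-5|<=|12| out[5]=144 → r--
[1,4] |-5|>|3| out[4]=25 → l++
[2,4] |-4|>|3| out[3]=16 → l++
[3,4] |1|<=|3| out[2]=9 → r--
[3,3] |1|<=|1| out[1]=1 → r--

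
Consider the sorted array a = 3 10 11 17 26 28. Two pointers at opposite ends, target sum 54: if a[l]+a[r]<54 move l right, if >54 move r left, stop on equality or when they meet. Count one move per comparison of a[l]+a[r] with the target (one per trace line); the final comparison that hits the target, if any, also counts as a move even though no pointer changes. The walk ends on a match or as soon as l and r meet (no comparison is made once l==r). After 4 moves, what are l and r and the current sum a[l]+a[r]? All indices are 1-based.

l=1 r=6: 3+28=31 <54, l++
l=2 r=6: 10+28=38 <54, l++
l=3 r=6: 11+28=39 <54, l++
l=4 r=6: 17+28=45 <54, l++

l=5, r=6, sum=54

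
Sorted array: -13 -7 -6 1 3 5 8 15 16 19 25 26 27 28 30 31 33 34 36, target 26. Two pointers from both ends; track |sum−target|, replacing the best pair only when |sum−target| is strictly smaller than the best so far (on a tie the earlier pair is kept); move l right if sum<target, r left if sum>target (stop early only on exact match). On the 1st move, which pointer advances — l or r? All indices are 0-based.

l=0 r=18: -13+36=23 d=3 *, l++

l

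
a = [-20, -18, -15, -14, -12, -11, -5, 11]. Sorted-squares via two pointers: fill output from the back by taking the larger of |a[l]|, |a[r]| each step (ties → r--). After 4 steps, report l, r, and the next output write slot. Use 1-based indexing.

l=1 r=8: |-20|>|11| out[8]=400, l++
l=2 r=8: |-18|>|11| out[7]=324, l++
l=3 r=8: |-15|>|11| out[6]=225, l++
l=4 r=8: |-14|>|11| out[5]=196, l++

l=5, r=8, next write slot=4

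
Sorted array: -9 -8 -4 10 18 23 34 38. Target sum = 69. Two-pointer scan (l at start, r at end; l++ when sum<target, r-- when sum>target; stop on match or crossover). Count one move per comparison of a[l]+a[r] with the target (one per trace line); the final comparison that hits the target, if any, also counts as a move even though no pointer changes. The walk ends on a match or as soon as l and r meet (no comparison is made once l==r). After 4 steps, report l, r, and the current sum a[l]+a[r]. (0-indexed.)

l=0 r=7: -9+38=29 <69, l++
l=1 r=7: -8+38=30 <69, l++
l=2 r=7: -4+38=34 <69, l++
l=3 r=7: 10+38=48 <69, l++

l=4, r=7, sum=56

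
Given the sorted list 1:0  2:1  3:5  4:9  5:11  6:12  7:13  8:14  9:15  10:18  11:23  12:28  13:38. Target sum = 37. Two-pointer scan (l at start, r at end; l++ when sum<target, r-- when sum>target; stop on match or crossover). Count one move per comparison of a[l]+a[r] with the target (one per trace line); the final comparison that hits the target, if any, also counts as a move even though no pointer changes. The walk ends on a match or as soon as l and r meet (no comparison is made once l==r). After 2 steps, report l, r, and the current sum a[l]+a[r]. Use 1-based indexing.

l=1 r=13: 0+38=38 >37, r--
l=1 r=12: 0+28=28 <37, l++

l=2, r=12, sum=29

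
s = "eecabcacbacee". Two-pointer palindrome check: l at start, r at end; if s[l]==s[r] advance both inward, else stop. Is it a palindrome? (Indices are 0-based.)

palindrome

[0,12] 'e'=='e' → l++,r--
[1,11] 'e'=='e' → l++,r--
[2,10] 'c'=='c' → l++,r--
[3,9] 'a'=='a' → l++,r--
[4,8] 'b'=='b' → l++,r--
[5,7] 'c'=='c' → l++,r--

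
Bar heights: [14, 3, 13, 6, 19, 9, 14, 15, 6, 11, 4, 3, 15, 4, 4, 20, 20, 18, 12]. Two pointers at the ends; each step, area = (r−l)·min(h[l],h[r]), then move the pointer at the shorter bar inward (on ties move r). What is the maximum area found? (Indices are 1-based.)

[1,19] min(14,12)*18=216 best=216 * → r--
[1,18] min(14,18)*17=238 best=238 * → l++
[2,18] min(3,18)*16=48 best=238 → l++
[3,18] min(13,18)*15=195 best=238 → l++
[4,18] min(6,18)*14=84 best=238 → l++
[5,18] min(19,18)*13=234 best=238 → r--
[5,17] min(19,20)*12=228 best=238 → l++
[6,17] min(9,20)*11=99 best=238 → l++
[7,17] min(14,20)*10=140 best=238 → l++
[8,17] min(15,20)*9=135 best=238 → l++
[9,17] min(6,20)*8=48 best=238 → l++
[10,17] min(11,20)*7=77 best=238 → l++
[11,17] min(4,20)*6=24 best=238 → l++
[12,17] min(3,20)*5=15 best=238 → l++
[13,17] min(15,20)*4=60 best=238 → l++
[14,17] min(4,20)*3=12 best=238 → l++
[15,17] min(4,20)*2=8 best=238 → l++
[16,17] min(20,20)*1=20 best=238 → r--

max area = 238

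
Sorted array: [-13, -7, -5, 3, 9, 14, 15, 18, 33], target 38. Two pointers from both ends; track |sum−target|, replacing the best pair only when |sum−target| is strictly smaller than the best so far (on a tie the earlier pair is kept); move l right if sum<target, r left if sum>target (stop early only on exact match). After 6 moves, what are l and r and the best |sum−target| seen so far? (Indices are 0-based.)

l=5, r=7, best |Δ|=2

[0,8] -13+33=20 d=18 * → l++
[1,8] -7+33=26 d=12 * → l++
[2,8] -5+33=28 d=10 * → l++
[3,8] 3+33=36 d=2 * → l++
[4,8] 9+33=42 d=4 → r--
[4,7] 9+18=27 d=11 → l++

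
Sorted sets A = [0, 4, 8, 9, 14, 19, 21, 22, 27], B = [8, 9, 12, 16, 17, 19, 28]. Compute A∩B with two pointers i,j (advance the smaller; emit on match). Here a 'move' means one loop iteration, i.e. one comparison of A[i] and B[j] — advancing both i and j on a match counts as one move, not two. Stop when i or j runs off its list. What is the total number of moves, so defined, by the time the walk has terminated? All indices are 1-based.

[i=1,j=1] 0<8 → i++
[i=2,j=1] 4<8 → i++
[i=3,j=1] 8==8 emit → i++,j++
[i=4,j=2] 9==9 emit → i++,j++
[i=5,j=3] 14>12 → j++
[i=5,j=4] 14<16 → i++
[i=6,j=4] 19>16 → j++
[i=6,j=5] 19>17 → j++
[i=6,j=6] 19==19 emit → i++,j++
[i=7,j=7] 21<28 → i++
[i=8,j=7] 22<28 → i++
[i=9,j=7] 27<28 → i++

12 moves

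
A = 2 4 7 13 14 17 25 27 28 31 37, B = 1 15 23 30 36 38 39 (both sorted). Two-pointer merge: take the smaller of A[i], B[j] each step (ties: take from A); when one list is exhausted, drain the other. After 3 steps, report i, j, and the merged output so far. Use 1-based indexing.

i=3, j=2, merged so far=[1, 2, 4]

i=1 j=1: A[i]=2>B[j]=1 take 1, j++
i=1 j=2: A[i]=2<=B[j]=15 take 2, i++
i=2 j=2: A[i]=4<=B[j]=15 take 4, i++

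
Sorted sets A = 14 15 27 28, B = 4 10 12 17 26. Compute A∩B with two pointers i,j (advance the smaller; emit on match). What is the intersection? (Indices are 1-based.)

[i=1,j=1] 14>4 → j++
[i=1,j=2] 14>10 → j++
[i=1,j=3] 14>12 → j++
[i=1,j=4] 14<17 → i++
[i=2,j=4] 15<17 → i++
[i=3,j=4] 27>17 → j++
[i=3,j=5] 27>26 → j++

intersection = []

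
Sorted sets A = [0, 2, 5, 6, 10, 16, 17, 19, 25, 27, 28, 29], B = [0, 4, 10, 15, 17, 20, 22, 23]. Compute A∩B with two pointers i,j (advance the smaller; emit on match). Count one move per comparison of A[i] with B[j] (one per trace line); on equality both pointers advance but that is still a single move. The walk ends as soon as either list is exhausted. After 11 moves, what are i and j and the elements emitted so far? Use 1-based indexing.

[i=1,j=1] 0==0 emit → i++,j++
[i=2,j=2] 2<4 → i++
[i=3,j=2] 5>4 → j++
[i=3,j=3] 5<10 → i++
[i=4,j=3] 6<10 → i++
[i=5,j=3] 10==10 emit → i++,j++
[i=6,j=4] 16>15 → j++
[i=6,j=5] 16<17 → i++
[i=7,j=5] 17==17 emit → i++,j++
[i=8,j=6] 19<20 → i++
[i=9,j=6] 25>20 → j++

i=9, j=7, emitted=[0, 10, 17]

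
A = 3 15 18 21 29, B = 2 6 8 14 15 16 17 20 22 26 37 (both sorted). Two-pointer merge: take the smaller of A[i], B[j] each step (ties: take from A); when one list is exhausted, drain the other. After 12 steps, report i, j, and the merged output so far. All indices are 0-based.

i=0 j=0: A[i]=3>B[j]=2 take 2, j++
i=0 j=1: A[i]=3<=B[j]=6 take 3, i++
i=1 j=1: A[i]=15>B[j]=6 take 6, j++
i=1 j=2: A[i]=15>B[j]=8 take 8, j++
i=1 j=3: A[i]=15>B[j]=14 take 14, j++
i=1 j=4: A[i]=15<=B[j]=15 take 15, i++
i=2 j=4: A[i]=18>B[j]=15 take 15, j++
i=2 j=5: A[i]=18>B[j]=16 take 16, j++
i=2 j=6: A[i]=18>B[j]=17 take 17, j++
i=2 j=7: A[i]=18<=B[j]=20 take 18, i++
i=3 j=7: A[i]=21>B[j]=20 take 20, j++
i=3 j=8: A[i]=21<=B[j]=22 take 21, i++

i=4, j=8, merged so far=[2, 3, 6, 8, 14, 15, 15, 16, 17, 18, 20, 21]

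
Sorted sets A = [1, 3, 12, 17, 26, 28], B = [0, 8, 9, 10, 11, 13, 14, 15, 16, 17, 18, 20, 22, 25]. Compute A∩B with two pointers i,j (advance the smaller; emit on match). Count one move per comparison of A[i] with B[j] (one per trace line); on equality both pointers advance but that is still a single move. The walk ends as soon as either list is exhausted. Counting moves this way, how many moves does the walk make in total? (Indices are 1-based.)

17 moves

i=1 j=1: 1>0, j++
i=1 j=2: 1<8, i++
i=2 j=2: 3<8, i++
i=3 j=2: 12>8, j++
i=3 j=3: 12>9, j++
i=3 j=4: 12>10, j++
i=3 j=5: 12>11, j++
i=3 j=6: 12<13, i++
i=4 j=6: 17>13, j++
i=4 j=7: 17>14, j++
i=4 j=8: 17>15, j++
i=4 j=9: 17>16, j++
i=4 j=10: 17==17 emit, i++,j++
i=5 j=11: 26>18, j++
i=5 j=12: 26>20, j++
i=5 j=13: 26>22, j++
i=5 j=14: 26>25, j++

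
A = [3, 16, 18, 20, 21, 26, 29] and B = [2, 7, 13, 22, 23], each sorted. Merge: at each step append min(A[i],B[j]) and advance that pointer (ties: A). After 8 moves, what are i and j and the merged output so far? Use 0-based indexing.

i=5, j=3, merged so far=[2, 3, 7, 13, 16, 18, 20, 21]

i=0 j=0: A[i]=3>B[j]=2 take 2, j++
i=0 j=1: A[i]=3<=B[j]=7 take 3, i++
i=1 j=1: A[i]=16>B[j]=7 take 7, j++
i=1 j=2: A[i]=16>B[j]=13 take 13, j++
i=1 j=3: A[i]=16<=B[j]=22 take 16, i++
i=2 j=3: A[i]=18<=B[j]=22 take 18, i++
i=3 j=3: A[i]=20<=B[j]=22 take 20, i++
i=4 j=3: A[i]=21<=B[j]=22 take 21, i++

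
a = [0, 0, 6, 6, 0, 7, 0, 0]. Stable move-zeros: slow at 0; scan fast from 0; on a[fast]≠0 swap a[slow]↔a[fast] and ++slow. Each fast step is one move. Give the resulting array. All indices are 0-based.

[6, 6, 7, 0, 0, 0, 0, 0]

(s=0,f=0) a[fast]=0 → fast++
(s=0,f=1) a[fast]=0 → fast++
(s=0,f=2) a[fast]=6≠0 swap→a[0]=6 → slow++,fast++
(s=1,f=3) a[fast]=6≠0 swap→a[1]=6 → slow++,fast++
(s=2,f=4) a[fast]=0 → fast++
(s=2,f=5) a[fast]=7≠0 swap→a[2]=7 → slow++,fast++
(s=3,f=6) a[fast]=0 → fast++
(s=3,f=7) a[fast]=0 → fast++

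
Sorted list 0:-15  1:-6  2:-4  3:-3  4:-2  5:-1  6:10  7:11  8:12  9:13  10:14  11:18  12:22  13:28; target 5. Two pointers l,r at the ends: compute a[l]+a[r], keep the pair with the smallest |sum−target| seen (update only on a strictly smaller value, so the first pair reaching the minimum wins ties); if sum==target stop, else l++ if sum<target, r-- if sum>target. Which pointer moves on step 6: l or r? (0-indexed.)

[0,13] -15+28=13 d=8 * → r--
[0,12] -15+22=7 d=2 * → r--
[0,11] -15+18=3 d=2 → l++
[1,11] -6+18=12 d=7 → r--
[1,10] -6+14=8 d=3 → r--
[1,9] -6+13=7 d=2 → r--

r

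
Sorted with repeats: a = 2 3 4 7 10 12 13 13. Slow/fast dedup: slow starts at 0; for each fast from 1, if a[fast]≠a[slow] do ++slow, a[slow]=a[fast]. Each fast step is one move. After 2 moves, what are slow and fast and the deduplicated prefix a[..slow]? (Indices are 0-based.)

slow=0 fast=1: a[fast]=3≠a[slow]=2 write a[1]=3, slow++,fast++
slow=1 fast=2: a[fast]=4≠a[slow]=3 write a[2]=4, slow++,fast++

slow=2, fast=3, prefix=[2, 3, 4]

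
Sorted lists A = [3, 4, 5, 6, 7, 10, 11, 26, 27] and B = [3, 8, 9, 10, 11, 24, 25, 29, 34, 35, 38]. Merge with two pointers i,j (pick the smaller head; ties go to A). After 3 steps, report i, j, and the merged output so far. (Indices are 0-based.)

[i=0,j=0] A[i]=3<=B[j]=3 take 3 → i++
[i=1,j=0] A[i]=4>B[j]=3 take 3 → j++
[i=1,j=1] A[i]=4<=B[j]=8 take 4 → i++

i=2, j=1, merged so far=[3, 3, 4]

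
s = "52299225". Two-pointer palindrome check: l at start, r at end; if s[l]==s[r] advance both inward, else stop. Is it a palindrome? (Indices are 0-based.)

palindrome

[0,7] '5'=='5' → l++,r--
[1,6] '2'=='2' → l++,r--
[2,5] '2'=='2' → l++,r--
[3,4] '9'=='9' → l++,r--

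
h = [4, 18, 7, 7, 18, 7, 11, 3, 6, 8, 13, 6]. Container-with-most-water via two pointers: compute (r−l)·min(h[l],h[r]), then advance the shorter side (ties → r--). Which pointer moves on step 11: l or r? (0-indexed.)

[0,11] min(4,6)*11=44 best=44 * → l++
[1,11] min(18,6)*10=60 best=60 * → r--
[1,10] min(18,13)*9=117 best=117 * → r--
[1,9] min(18,8)*8=64 best=117 → r--
[1,8] min(18,6)*7=42 best=117 → r--
[1,7] min(18,3)*6=18 best=117 → r--
[1,6] min(18,11)*5=55 best=117 → r--
[1,5] min(18,7)*4=28 best=117 → r--
[1,4] min(18,18)*3=54 best=117 → r--
[1,3] min(18,7)*2=14 best=117 → r--
[1,2] min(18,7)*1=7 best=117 → r--

r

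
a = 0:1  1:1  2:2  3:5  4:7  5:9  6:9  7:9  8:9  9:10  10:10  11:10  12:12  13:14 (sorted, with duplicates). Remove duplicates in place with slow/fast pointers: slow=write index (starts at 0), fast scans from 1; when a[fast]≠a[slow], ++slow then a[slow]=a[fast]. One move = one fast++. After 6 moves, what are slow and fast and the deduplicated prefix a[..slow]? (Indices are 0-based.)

slow=0 fast=1: a[fast]=1=a[slow] dup, fast++
slow=0 fast=2: a[fast]=2≠a[slow]=1 write a[1]=2, slow++,fast++
slow=1 fast=3: a[fast]=5≠a[slow]=2 write a[2]=5, slow++,fast++
slow=2 fast=4: a[fast]=7≠a[slow]=5 write a[3]=7, slow++,fast++
slow=3 fast=5: a[fast]=9≠a[slow]=7 write a[4]=9, slow++,fast++
slow=4 fast=6: a[fast]=9=a[slow] dup, fast++

slow=4, fast=7, prefix=[1, 2, 5, 7, 9]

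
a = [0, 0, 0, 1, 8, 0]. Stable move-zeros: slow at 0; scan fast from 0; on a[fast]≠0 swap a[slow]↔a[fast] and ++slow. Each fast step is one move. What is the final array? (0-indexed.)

(s=0,f=0) a[fast]=0 → fast++
(s=0,f=1) a[fast]=0 → fast++
(s=0,f=2) a[fast]=0 → fast++
(s=0,f=3) a[fast]=1≠0 swap→a[0]=1 → slow++,fast++
(s=1,f=4) a[fast]=8≠0 swap→a[1]=8 → slow++,fast++
(s=2,f=5) a[fast]=0 → fast++

[1, 8, 0, 0, 0, 0]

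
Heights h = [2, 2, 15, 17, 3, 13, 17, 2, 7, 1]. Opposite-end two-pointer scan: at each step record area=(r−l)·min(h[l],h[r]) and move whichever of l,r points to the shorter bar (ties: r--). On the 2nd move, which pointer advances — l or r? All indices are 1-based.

l

l=1 r=10: min(2,1)*9=9 best=9 *, r--
l=1 r=9: min(2,7)*8=16 best=16 *, l++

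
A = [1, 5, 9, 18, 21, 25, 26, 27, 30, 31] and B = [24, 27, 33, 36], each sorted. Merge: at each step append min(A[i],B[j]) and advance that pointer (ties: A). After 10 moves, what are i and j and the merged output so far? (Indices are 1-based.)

i=1 j=1: A[i]=1<=B[j]=24 take 1, i++
i=2 j=1: A[i]=5<=B[j]=24 take 5, i++
i=3 j=1: A[i]=9<=B[j]=24 take 9, i++
i=4 j=1: A[i]=18<=B[j]=24 take 18, i++
i=5 j=1: A[i]=21<=B[j]=24 take 21, i++
i=6 j=1: A[i]=25>B[j]=24 take 24, j++
i=6 j=2: A[i]=25<=B[j]=27 take 25, i++
i=7 j=2: A[i]=26<=B[j]=27 take 26, i++
i=8 j=2: A[i]=27<=B[j]=27 take 27, i++
i=9 j=2: A[i]=30>B[j]=27 take 27, j++

i=9, j=3, merged so far=[1, 5, 9, 18, 21, 24, 25, 26, 27, 27]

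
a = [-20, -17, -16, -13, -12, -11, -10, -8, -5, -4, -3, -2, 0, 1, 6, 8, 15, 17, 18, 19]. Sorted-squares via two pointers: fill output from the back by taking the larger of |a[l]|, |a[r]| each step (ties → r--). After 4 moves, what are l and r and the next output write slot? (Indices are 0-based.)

[0,19] |-20|>|19| out[19]=400 → l++
[1,19] |-17|<=|19| out[18]=361 → r--
[1,18] |-17|<=|18| out[17]=324 → r--
[1,17] |-17|<=|17| out[16]=289 → r--

l=1, r=16, next write slot=15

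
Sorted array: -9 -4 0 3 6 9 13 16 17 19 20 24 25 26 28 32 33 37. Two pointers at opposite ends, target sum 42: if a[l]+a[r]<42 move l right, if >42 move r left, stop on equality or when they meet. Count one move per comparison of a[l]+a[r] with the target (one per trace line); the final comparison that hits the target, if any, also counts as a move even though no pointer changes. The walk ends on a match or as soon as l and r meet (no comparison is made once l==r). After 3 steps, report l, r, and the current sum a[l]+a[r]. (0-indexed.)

l=0 r=17: -9+37=28 <42, l++
l=1 r=17: -4+37=33 <42, l++
l=2 r=17: 0+37=37 <42, l++

l=3, r=17, sum=40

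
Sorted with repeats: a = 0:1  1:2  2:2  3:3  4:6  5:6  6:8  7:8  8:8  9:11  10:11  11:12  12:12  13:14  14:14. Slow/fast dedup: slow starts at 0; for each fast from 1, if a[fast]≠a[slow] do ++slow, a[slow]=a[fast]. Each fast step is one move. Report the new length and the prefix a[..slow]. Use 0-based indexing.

length 8; prefix = [1, 2, 3, 6, 8, 11, 12, 14]

(s=0,f=1) a[fast]=2≠a[slow]=1 write a[1]=2 → slow++,fast++
(s=1,f=2) a[fast]=2=a[slow] dup → fast++
(s=1,f=3) a[fast]=3≠a[slow]=2 write a[2]=3 → slow++,fast++
(s=2,f=4) a[fast]=6≠a[slow]=3 write a[3]=6 → slow++,fast++
(s=3,f=5) a[fast]=6=a[slow] dup → fast++
(s=3,f=6) a[fast]=8≠a[slow]=6 write a[4]=8 → slow++,fast++
(s=4,f=7) a[fast]=8=a[slow] dup → fast++
(s=4,f=8) a[fast]=8=a[slow] dup → fast++
(s=4,f=9) a[fast]=11≠a[slow]=8 write a[5]=11 → slow++,fast++
(s=5,f=10) a[fast]=11=a[slow] dup → fast++
(s=5,f=11) a[fast]=12≠a[slow]=11 write a[6]=12 → slow++,fast++
(s=6,f=12) a[fast]=12=a[slow] dup → fast++
(s=6,f=13) a[fast]=14≠a[slow]=12 write a[7]=14 → slow++,fast++
(s=7,f=14) a[fast]=14=a[slow] dup → fast++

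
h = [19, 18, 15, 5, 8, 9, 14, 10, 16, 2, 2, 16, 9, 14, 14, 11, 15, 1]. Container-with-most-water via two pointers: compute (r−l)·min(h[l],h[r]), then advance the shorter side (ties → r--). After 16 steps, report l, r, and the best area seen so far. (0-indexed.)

[0,17] min(19,1)*17=17 best=17 * → r--
[0,16] min(19,15)*16=240 best=240 * → r--
[0,15] min(19,11)*15=165 best=240 → r--
[0,14] min(19,14)*14=196 best=240 → r--
[0,13] min(19,14)*13=182 best=240 → r--
[0,12] min(19,9)*12=108 best=240 → r--
[0,11] min(19,16)*11=176 best=240 → r--
[0,10] min(19,2)*10=20 best=240 → r--
[0,9] min(19,2)*9=18 best=240 → r--
[0,8] min(19,16)*8=128 best=240 → r--
[0,7] min(19,10)*7=70 best=240 → r--
[0,6] min(19,14)*6=84 best=240 → r--
[0,5] min(19,9)*5=45 best=240 → r--
[0,4] min(19,8)*4=32 best=240 → r--
[0,3] min(19,5)*3=15 best=240 → r--
[0,2] min(19,15)*2=30 best=240 → r--

l=0, r=1, best area=240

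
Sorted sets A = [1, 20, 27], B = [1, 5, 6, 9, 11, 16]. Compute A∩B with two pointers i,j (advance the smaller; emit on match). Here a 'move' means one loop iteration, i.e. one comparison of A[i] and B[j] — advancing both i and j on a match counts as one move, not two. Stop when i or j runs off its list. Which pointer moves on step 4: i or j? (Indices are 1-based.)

[i=1,j=1] 1==1 emit → i++,j++
[i=2,j=2] 20>5 → j++
[i=2,j=3] 20>6 → j++
[i=2,j=4] 20>9 → j++

j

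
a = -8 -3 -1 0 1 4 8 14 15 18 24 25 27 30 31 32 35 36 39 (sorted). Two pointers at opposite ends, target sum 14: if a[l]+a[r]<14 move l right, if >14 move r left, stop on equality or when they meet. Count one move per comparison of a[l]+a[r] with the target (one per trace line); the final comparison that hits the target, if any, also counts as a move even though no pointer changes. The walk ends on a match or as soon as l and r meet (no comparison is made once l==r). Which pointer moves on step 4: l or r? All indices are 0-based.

r

l=0 r=18: -8+39=31 >14, r--
l=0 r=17: -8+36=28 >14, r--
l=0 r=16: -8+35=27 >14, r--
l=0 r=15: -8+32=24 >14, r--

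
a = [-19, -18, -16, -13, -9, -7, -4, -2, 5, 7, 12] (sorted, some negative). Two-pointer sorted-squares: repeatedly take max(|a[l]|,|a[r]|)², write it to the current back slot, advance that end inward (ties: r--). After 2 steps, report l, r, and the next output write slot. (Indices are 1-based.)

l=3, r=11, next write slot=9

l=1 r=11: |-19|>|12| out[11]=361, l++
l=2 r=11: |-18|>|12| out[10]=324, l++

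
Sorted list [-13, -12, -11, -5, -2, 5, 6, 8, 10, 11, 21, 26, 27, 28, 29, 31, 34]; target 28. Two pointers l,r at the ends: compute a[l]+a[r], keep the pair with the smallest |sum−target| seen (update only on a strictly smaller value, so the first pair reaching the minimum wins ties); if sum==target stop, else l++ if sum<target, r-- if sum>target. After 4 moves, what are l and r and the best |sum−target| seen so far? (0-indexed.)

[0,16] -13+34=21 d=7 * → l++
[1,16] -12+34=22 d=6 * → l++
[2,16] -11+34=23 d=5 * → l++
[3,16] -5+34=29 d=1 * → r--

l=3, r=15, best |Δ|=1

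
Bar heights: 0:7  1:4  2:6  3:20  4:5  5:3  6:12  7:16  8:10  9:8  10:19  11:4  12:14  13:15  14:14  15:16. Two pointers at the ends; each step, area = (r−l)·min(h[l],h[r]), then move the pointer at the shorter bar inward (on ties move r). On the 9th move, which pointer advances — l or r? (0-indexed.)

[0,15] min(7,16)*15=105 best=105 * → l++
[1,15] min(4,16)*14=56 best=105 → l++
[2,15] min(6,16)*13=78 best=105 → l++
[3,15] min(20,16)*12=192 best=192 * → r--
[3,14] min(20,14)*11=154 best=192 → r--
[3,13] min(20,15)*10=150 best=192 → r--
[3,12] min(20,14)*9=126 best=192 → r--
[3,11] min(20,4)*8=32 best=192 → r--
[3,10] min(20,19)*7=133 best=192 → r--

r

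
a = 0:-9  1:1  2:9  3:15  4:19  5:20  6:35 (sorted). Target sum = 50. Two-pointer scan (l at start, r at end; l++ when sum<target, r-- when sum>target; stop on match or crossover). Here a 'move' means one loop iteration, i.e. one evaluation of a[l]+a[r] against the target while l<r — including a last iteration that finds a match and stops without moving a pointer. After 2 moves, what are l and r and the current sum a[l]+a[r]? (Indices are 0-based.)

[0,6] -9+35=26 <50 → l++
[1,6] 1+35=36 <50 → l++

l=2, r=6, sum=44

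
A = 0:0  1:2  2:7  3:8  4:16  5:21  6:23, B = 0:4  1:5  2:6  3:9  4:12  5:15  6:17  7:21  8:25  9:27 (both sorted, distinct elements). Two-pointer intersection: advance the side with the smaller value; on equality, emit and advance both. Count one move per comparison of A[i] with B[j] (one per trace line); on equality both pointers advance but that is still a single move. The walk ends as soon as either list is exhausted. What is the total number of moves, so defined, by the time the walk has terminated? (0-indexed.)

14 moves

[i=0,j=0] 0<4 → i++
[i=1,j=0] 2<4 → i++
[i=2,j=0] 7>4 → j++
[i=2,j=1] 7>5 → j++
[i=2,j=2] 7>6 → j++
[i=2,j=3] 7<9 → i++
[i=3,j=3] 8<9 → i++
[i=4,j=3] 16>9 → j++
[i=4,j=4] 16>12 → j++
[i=4,j=5] 16>15 → j++
[i=4,j=6] 16<17 → i++
[i=5,j=6] 21>17 → j++
[i=5,j=7] 21==21 emit → i++,j++
[i=6,j=8] 23<25 → i++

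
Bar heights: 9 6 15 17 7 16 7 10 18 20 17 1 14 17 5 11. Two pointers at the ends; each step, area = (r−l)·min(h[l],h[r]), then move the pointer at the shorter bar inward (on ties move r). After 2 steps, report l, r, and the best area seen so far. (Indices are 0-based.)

l=0 r=15: min(9,11)*15=135 best=135 *, l++
l=1 r=15: min(6,11)*14=84 best=135, l++

l=2, r=15, best area=135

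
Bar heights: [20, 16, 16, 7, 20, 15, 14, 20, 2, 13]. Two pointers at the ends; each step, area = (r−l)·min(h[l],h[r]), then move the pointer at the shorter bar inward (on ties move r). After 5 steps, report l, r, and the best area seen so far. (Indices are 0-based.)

l=0 r=9: min(20,13)*9=117 best=117 *, r--
l=0 r=8: min(20,2)*8=16 best=117, r--
l=0 r=7: min(20,20)*7=140 best=140 *, r--
l=0 r=6: min(20,14)*6=84 best=140, r--
l=0 r=5: min(20,15)*5=75 best=140, r--

l=0, r=4, best area=140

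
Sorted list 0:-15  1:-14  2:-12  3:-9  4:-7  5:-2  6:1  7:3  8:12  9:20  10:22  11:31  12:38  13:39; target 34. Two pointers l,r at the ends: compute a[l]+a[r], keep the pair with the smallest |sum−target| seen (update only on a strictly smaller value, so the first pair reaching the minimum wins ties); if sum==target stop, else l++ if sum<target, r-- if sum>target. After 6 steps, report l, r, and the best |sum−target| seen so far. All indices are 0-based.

[0,13] -15+39=24 d=10 * → l++
[1,13] -14+39=25 d=9 * → l++
[2,13] -12+39=27 d=7 * → l++
[3,13] -9+39=30 d=4 * → l++
[4,13] -7+39=32 d=2 * → l++
[5,13] -2+39=37 d=3 → r--

l=5, r=12, best |Δ|=2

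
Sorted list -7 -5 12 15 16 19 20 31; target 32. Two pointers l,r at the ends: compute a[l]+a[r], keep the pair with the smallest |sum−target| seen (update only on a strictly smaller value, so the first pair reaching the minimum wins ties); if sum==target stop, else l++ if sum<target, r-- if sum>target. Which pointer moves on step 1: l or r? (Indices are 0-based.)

l

l=0 r=7: -7+31=24 d=8 *, l++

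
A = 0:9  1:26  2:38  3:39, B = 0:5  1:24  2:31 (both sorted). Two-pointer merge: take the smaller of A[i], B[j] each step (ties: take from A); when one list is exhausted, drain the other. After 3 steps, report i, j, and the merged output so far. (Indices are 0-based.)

i=1, j=2, merged so far=[5, 9, 24]

i=0 j=0: A[i]=9>B[j]=5 take 5, j++
i=0 j=1: A[i]=9<=B[j]=24 take 9, i++
i=1 j=1: A[i]=26>B[j]=24 take 24, j++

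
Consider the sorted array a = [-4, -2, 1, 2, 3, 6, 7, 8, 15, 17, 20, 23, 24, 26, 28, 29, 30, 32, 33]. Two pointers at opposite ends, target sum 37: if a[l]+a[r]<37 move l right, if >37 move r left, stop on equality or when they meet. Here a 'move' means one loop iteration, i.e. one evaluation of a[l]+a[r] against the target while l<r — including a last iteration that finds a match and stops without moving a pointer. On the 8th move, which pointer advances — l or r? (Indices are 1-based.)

l

l=1 r=19: -4+33=29 <37, l++
l=2 r=19: -2+33=31 <37, l++
l=3 r=19: 1+33=34 <37, l++
l=4 r=19: 2+33=35 <37, l++
l=5 r=19: 3+33=36 <37, l++
l=6 r=19: 6+33=39 >37, r--
l=6 r=18: 6+32=38 >37, r--
l=6 r=17: 6+30=36 <37, l++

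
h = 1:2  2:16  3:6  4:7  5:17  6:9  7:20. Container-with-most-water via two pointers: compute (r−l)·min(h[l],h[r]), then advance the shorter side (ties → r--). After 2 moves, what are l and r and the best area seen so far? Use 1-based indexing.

l=1 r=7: min(2,20)*6=12 best=12 *, l++
l=2 r=7: min(16,20)*5=80 best=80 *, l++

l=3, r=7, best area=80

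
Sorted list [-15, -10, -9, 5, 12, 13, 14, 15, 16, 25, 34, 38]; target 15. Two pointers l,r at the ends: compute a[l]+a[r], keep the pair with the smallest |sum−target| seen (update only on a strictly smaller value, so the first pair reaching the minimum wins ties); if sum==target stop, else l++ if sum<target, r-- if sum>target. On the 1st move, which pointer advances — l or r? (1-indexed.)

l=1 r=12: -15+38=23 d=8 *, r--

r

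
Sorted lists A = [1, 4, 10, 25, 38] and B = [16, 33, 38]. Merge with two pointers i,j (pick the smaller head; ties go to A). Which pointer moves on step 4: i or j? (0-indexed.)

i=0 j=0: A[i]=1<=B[j]=16 take 1, i++
i=1 j=0: A[i]=4<=B[j]=16 take 4, i++
i=2 j=0: A[i]=10<=B[j]=16 take 10, i++
i=3 j=0: A[i]=25>B[j]=16 take 16, j++

j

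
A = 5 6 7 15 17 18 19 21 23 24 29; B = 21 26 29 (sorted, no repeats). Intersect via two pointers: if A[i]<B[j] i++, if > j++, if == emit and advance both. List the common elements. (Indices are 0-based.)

[i=0,j=0] 5<21 → i++
[i=1,j=0] 6<21 → i++
[i=2,j=0] 7<21 → i++
[i=3,j=0] 15<21 → i++
[i=4,j=0] 17<21 → i++
[i=5,j=0] 18<21 → i++
[i=6,j=0] 19<21 → i++
[i=7,j=0] 21==21 emit → i++,j++
[i=8,j=1] 23<26 → i++
[i=9,j=1] 24<26 → i++
[i=10,j=1] 29>26 → j++
[i=10,j=2] 29==29 emit → i++,j++

intersection = [21, 29]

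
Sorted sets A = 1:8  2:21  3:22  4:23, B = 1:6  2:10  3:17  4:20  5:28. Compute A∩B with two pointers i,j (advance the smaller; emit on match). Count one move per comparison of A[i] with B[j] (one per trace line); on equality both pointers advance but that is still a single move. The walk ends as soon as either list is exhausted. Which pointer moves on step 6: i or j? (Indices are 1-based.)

[i=1,j=1] 8>6 → j++
[i=1,j=2] 8<10 → i++
[i=2,j=2] 21>10 → j++
[i=2,j=3] 21>17 → j++
[i=2,j=4] 21>20 → j++
[i=2,j=5] 21<28 → i++

i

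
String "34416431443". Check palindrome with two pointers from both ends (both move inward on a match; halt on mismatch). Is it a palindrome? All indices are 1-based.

[1,11] '3'=='3' → l++,r--
[2,10] '4'=='4' → l++,r--
[3,9] '4'=='4' → l++,r--
[4,8] '1'=='1' → l++,r--
[5,7] '6'!='3' → stop

not a palindrome (mismatch at 5,7)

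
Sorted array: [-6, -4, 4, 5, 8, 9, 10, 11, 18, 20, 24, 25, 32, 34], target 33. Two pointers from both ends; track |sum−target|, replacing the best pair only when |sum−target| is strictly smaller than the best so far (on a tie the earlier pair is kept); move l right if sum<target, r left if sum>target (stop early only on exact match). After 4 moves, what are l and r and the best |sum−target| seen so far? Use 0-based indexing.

l=2, r=11, best |Δ|=3

[0,13] -6+34=28 d=5 * → l++
[1,13] -4+34=30 d=3 * → l++
[2,13] 4+34=38 d=5 → r--
[2,12] 4+32=36 d=3 → r--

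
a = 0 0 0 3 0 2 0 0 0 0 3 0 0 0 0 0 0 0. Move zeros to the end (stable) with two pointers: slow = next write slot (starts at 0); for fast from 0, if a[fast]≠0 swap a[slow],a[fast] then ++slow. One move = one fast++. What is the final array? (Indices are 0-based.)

[3, 2, 3, 0, 0, 0, 0, 0, 0, 0, 0, 0, 0, 0, 0, 0, 0, 0]

slow=0 fast=0: a[fast]=0, fast++
slow=0 fast=1: a[fast]=0, fast++
slow=0 fast=2: a[fast]=0, fast++
slow=0 fast=3: a[fast]=3≠0 swap→a[0]=3, slow++,fast++
slow=1 fast=4: a[fast]=0, fast++
slow=1 fast=5: a[fast]=2≠0 swap→a[1]=2, slow++,fast++
slow=2 fast=6: a[fast]=0, fast++
slow=2 fast=7: a[fast]=0, fast++
slow=2 fast=8: a[fast]=0, fast++
slow=2 fast=9: a[fast]=0, fast++
slow=2 fast=10: a[fast]=3≠0 swap→a[2]=3, slow++,fast++
slow=3 fast=11: a[fast]=0, fast++
slow=3 fast=12: a[fast]=0, fast++
slow=3 fast=13: a[fast]=0, fast++
slow=3 fast=14: a[fast]=0, fast++
slow=3 fast=15: a[fast]=0, fast++
slow=3 fast=16: a[fast]=0, fast++
slow=3 fast=17: a[fast]=0, fast++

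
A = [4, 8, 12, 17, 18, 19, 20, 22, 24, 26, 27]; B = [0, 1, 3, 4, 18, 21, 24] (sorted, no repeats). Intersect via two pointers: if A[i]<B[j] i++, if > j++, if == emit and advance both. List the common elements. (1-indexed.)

i=1 j=1: 4>0, j++
i=1 j=2: 4>1, j++
i=1 j=3: 4>3, j++
i=1 j=4: 4==4 emit, i++,j++
i=2 j=5: 8<18, i++
i=3 j=5: 12<18, i++
i=4 j=5: 17<18, i++
i=5 j=5: 18==18 emit, i++,j++
i=6 j=6: 19<21, i++
i=7 j=6: 20<21, i++
i=8 j=6: 22>21, j++
i=8 j=7: 22<24, i++
i=9 j=7: 24==24 emit, i++,j++

intersection = [4, 18, 24]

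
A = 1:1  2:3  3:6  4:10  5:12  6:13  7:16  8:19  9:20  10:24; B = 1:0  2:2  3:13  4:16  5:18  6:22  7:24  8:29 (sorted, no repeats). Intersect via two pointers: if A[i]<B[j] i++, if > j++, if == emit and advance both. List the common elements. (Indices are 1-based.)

intersection = [13, 16, 24]

[i=1,j=1] 1>0 → j++
[i=1,j=2] 1<2 → i++
[i=2,j=2] 3>2 → j++
[i=2,j=3] 3<13 → i++
[i=3,j=3] 6<13 → i++
[i=4,j=3] 10<13 → i++
[i=5,j=3] 12<13 → i++
[i=6,j=3] 13==13 emit → i++,j++
[i=7,j=4] 16==16 emit → i++,j++
[i=8,j=5] 19>18 → j++
[i=8,j=6] 19<22 → i++
[i=9,j=6] 20<22 → i++
[i=10,j=6] 24>22 → j++
[i=10,j=7] 24==24 emit → i++,j++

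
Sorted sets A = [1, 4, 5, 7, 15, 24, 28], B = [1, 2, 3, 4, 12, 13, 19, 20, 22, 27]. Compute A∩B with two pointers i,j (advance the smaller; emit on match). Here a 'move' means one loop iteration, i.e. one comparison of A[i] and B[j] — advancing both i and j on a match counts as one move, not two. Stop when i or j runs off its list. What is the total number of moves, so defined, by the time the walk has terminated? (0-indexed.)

14 moves

[i=0,j=0] 1==1 emit → i++,j++
[i=1,j=1] 4>2 → j++
[i=1,j=2] 4>3 → j++
[i=1,j=3] 4==4 emit → i++,j++
[i=2,j=4] 5<12 → i++
[i=3,j=4] 7<12 → i++
[i=4,j=4] 15>12 → j++
[i=4,j=5] 15>13 → j++
[i=4,j=6] 15<19 → i++
[i=5,j=6] 24>19 → j++
[i=5,j=7] 24>20 → j++
[i=5,j=8] 24>22 → j++
[i=5,j=9] 24<27 → i++
[i=6,j=9] 28>27 → j++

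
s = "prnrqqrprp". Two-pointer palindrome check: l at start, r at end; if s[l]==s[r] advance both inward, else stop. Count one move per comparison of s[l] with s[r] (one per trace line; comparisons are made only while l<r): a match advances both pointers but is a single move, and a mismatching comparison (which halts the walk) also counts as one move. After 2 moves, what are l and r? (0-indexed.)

[0,9] 'p'=='p' → l++,r--
[1,8] 'r'=='r' → l++,r--

l=2, r=7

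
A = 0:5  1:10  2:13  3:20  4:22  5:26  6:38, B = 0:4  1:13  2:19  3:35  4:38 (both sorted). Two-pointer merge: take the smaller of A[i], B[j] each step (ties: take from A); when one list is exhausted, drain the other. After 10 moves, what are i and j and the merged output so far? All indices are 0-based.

i=6, j=4, merged so far=[4, 5, 10, 13, 13, 19, 20, 22, 26, 35]

[i=0,j=0] A[i]=5>B[j]=4 take 4 → j++
[i=0,j=1] A[i]=5<=B[j]=13 take 5 → i++
[i=1,j=1] A[i]=10<=B[j]=13 take 10 → i++
[i=2,j=1] A[i]=13<=B[j]=13 take 13 → i++
[i=3,j=1] A[i]=20>B[j]=13 take 13 → j++
[i=3,j=2] A[i]=20>B[j]=19 take 19 → j++
[i=3,j=3] A[i]=20<=B[j]=35 take 20 → i++
[i=4,j=3] A[i]=22<=B[j]=35 take 22 → i++
[i=5,j=3] A[i]=26<=B[j]=35 take 26 → i++
[i=6,j=3] A[i]=38>B[j]=35 take 35 → j++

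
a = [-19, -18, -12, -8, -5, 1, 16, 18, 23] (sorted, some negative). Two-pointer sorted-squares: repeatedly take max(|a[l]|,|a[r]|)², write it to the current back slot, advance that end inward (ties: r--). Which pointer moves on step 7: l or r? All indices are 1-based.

[1,9] |-19|<=|23| out[9]=529 → r--
[1,8] |-19|>|18| out[8]=361 → l++
[2,8] |-18|<=|18| out[7]=324 → r--
[2,7] |-18|>|16| out[6]=324 → l++
[3,7] |-12|<=|16| out[5]=256 → r--
[3,6] |-12|>|1| out[4]=144 → l++
[4,6] |-8|>|1| out[3]=64 → l++

l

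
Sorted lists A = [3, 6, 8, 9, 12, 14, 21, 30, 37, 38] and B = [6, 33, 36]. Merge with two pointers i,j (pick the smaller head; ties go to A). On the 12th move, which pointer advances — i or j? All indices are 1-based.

i=1 j=1: A[i]=3<=B[j]=6 take 3, i++
i=2 j=1: A[i]=6<=B[j]=6 take 6, i++
i=3 j=1: A[i]=8>B[j]=6 take 6, j++
i=3 j=2: A[i]=8<=B[j]=33 take 8, i++
i=4 j=2: A[i]=9<=B[j]=33 take 9, i++
i=5 j=2: A[i]=12<=B[j]=33 take 12, i++
i=6 j=2: A[i]=14<=B[j]=33 take 14, i++
i=7 j=2: A[i]=21<=B[j]=33 take 21, i++
i=8 j=2: A[i]=30<=B[j]=33 take 30, i++
i=9 j=2: A[i]=37>B[j]=33 take 33, j++
i=9 j=3: A[i]=37>B[j]=36 take 36, j++
i=9 j=4: B done, take A[i]=37, i++

i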